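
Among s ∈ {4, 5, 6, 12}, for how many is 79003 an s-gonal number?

1

s = 4: P(4, 281) = 78961 and P(4, 282) = 79524; 79003 is not s-gonal.
s = 5: P(5, 229) = 78547 and P(5, 230) = 79235; 79003 is not s-gonal.
s = 6: P(6, 199) = 79003. ✓
s = 12: P(12, 126) = 78876 and P(12, 127) = 80137; 79003 is not s-gonal.
Hits: s ∈ {6} → 1.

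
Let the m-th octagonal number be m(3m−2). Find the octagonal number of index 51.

The 51st octagonal number is n(3n−2) with n = 51.
51·(3·51 − 2) = 51·151 = 7701.

7701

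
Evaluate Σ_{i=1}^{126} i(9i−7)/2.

3008376

Σ i(9i−7)/2 = (9Σi² − 7Σi) / 2 over i = 1..126.
Σi = 8001 and Σi² = 674751.
(9·674751 − 7·8001) / 2 = 6016752/2 = 3008376.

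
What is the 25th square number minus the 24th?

49

n² − (n−1)² = 2n − 1, so 25² − 24² = 2·25 − 1 = 49.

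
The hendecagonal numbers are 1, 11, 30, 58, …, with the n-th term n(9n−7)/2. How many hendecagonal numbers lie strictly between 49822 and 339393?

170

The n-th hendecagonal number is n(9n−7)/2.
Smallest index with value > 49822: n = 106 (giving 50191).
Largest index with value < 339393: n = 275 (giving 339350).
Indices 106 through 275: 170 terms.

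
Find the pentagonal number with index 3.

The 3rd pentagonal number is n(3n−1)/2 with n = 3.
3·(3·3 − 1)/2 = 3·8/2 = 3·4 = 12.

12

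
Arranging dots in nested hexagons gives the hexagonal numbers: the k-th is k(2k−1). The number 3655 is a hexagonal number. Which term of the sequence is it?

Set n(2n−1) = 3655, giving 2n² − n − 3655 = 0.
The discriminant is 1 + 8·3655 = 29241, and √29241 = 171.
So n = (1 + 171) / 4 = 172/4 = 43.
Check: 43·(2·43 − 1) = 3655. ✓

43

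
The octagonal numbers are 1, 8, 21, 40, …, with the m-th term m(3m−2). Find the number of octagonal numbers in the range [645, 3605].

21

The n-th octagonal number is n(3n−2).
Smallest index with value ≥ 645: n = 15 (giving 645).
Largest index with value ≤ 3605: n = 35 (giving 3605).
Indices 15 through 35: 21 terms.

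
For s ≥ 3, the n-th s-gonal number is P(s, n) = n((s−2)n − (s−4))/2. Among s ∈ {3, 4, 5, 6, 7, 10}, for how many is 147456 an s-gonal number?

1

s = 3: P(3, 542) = 147153 and P(3, 543) = 147696; 147456 is not s-gonal.
s = 4: P(4, 384) = 147456. ✓
s = 5: P(5, 313) = 146797 and P(5, 314) = 147737; 147456 is not s-gonal.
s = 6: P(6, 271) = 146611 and P(6, 272) = 147696; 147456 is not s-gonal.
s = 7: P(7, 243) = 147258 and P(7, 244) = 148474; 147456 is not s-gonal.
s = 10: P(10, 192) = 146880 and P(10, 193) = 148417; 147456 is not s-gonal.
Hits: s ∈ {4} → 1.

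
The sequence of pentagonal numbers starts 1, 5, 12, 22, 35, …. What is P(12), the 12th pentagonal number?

210

The 12th pentagonal number is n(3n−1)/2 with n = 12.
12·(3·12 − 1)/2 = 12·35/2 = 210.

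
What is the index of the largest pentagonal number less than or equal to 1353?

Solve n(3n−1)/2 ≤ 1353 for integer n.
n = 30 gives 1335 ≤ 1353, while n = 31 gives 1426 > 1353; so the answer is index 30.

30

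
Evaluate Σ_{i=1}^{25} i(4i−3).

21125

Σ i(4i−3) = 4Σi² − 3Σi over i = 1..25.
Σi = 325 and Σi² = 5525.
4·5525 − 3·325 = 21125.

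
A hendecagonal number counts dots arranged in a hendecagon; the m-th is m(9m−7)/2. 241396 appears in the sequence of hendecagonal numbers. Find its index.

Set n(9n−7)/2 = 241396, giving 9n² − 7n − 482792 = 0.
So n = (7 + 4169) / 18 = 4176/18 = 232.

232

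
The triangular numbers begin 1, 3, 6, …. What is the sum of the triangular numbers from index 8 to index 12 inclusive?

Σ i(i+1)/2 = (Σi² + Σi) / 2 over i = 8..12.
Σi = 78 − 28 = 50 and Σi² = 650 − 140 = 510.
(1·510 + 1·50) / 2 = 560/2 = 280.

280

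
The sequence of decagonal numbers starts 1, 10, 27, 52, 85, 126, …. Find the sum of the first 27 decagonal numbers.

26586

Σ i(4i−3) = 4Σi² − 3Σi over i = 1..27.
Σi = 378 and Σi² = 6930.
4·6930 − 3·378 = 26586.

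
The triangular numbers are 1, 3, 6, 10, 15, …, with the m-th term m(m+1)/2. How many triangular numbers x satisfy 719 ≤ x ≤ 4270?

54

The n-th triangular number is n(n+1)/2.
Smallest index with value ≥ 719: n = 38 (giving 741).
Largest index with value ≤ 4270: n = 91 (giving 4186).
Indices 38 through 91: 54 terms.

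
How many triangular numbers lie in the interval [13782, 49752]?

149

The n-th triangular number is n(n+1)/2.
Smallest index with value ≥ 13782: n = 166 (giving 13861).
Largest index with value ≤ 49752: n = 314 (giving 49455).
Indices 166 through 314: 149 terms.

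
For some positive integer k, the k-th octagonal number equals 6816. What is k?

48

Set n(3n−2) = 6816, giving 3n² − 2n − 6816 = 0.
The discriminant is 4 + 12·6816 = 81796, and √81796 = 286.
So n = (2 + 286) / 6 = 288/6 = 48.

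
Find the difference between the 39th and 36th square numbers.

225

39² = 1521 and 36² = 1296.
Difference: 1521 − 1296 = 225.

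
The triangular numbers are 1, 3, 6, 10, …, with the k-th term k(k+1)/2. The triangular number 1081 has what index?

46

Set n(n+1)/2 = 1081, giving n² + n − 2162 = 0.
The discriminant is 1 + 8·1081 = 8649, and √8649 = 93.
So n = (-1 + 93) / 2 = 92/2 = 46.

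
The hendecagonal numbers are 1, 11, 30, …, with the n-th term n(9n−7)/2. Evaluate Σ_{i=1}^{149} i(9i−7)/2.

4972875

Σ i(9i−7)/2 = (9Σi² − 7Σi) / 2 over i = 1..149.
Σi = 11175 and Σi² = 1113775.
(9·1113775 − 7·11175) / 2 = 9945750/2 = 4972875.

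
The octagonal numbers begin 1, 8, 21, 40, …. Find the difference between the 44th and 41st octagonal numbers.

759

44·(3·44 − 2) = 5720 and 41·(3·41 − 2) = 4961.
Difference: 5720 − 4961 = 759.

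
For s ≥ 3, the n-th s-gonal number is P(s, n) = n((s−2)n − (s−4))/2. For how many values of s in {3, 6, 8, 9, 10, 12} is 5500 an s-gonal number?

1

s = 3: P(3, 104) = 5460 and P(3, 105) = 5565; 5500 is not s-gonal.
s = 6: P(6, 52) = 5356 and P(6, 53) = 5565; 5500 is not s-gonal.
s = 8: P(8, 43) = 5461 and P(8, 44) = 5720; 5500 is not s-gonal.
s = 9: P(9, 40) = 5500. ✓
s = 10: P(10, 37) = 5365 and P(10, 38) = 5662; 5500 is not s-gonal.
s = 12: P(12, 33) = 5313 and P(12, 34) = 5644; 5500 is not s-gonal.
Hits: s ∈ {9} → 1.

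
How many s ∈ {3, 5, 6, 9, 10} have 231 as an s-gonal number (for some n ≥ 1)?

2

s = 3: P(3, 21) = 231. ✓
s = 5: P(5, 12) = 210 and P(5, 13) = 247; 231 is not s-gonal.
s = 6: P(6, 11) = 231. ✓
s = 9: P(9, 8) = 204 and P(9, 9) = 261; 231 is not s-gonal.
s = 10: P(10, 7) = 175 and P(10, 8) = 232; 231 is not s-gonal.
Hits: s ∈ {3, 6} → 2.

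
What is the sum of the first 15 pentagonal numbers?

Σ i(3i−1)/2 = (3Σi² − Σi) / 2 over i = 1..15.
Σi = 120 and Σi² = 1240.
(3·1240 − 1·120) / 2 = 3600/2 = 1800.

1800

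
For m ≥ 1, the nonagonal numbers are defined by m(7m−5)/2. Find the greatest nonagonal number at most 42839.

Solve n(7n−5)/2 ≤ 42839 for integer n.
n = 110 gives 42075 ≤ 42839, while n = 111 gives 42846 > 42839; so the answer is 42075.

42075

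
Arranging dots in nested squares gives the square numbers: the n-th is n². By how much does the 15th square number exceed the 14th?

n² − (n−1)² = 2n − 1, so 15² − 14² = 2·15 − 1 = 29.

29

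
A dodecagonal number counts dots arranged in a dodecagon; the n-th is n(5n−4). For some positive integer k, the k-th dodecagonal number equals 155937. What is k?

Set n(5n−4) = 155937, giving 5n² − 4n − 155937 = 0.
The discriminant is 16 + 20·155937 = 3118756, and √3118756 = 1766.
So n = (4 + 1766) / 10 = 1770/10 = 177.
Check: 177·(5·177 − 4) = 155937. ✓

177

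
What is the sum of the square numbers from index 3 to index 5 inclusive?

Σ_{i=3}^{5} i² = 55 − 5 = 50.

50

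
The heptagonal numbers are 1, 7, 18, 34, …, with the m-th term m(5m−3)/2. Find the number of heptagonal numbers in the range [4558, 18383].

The n-th heptagonal number is n(5n−3)/2.
Smallest index with value ≥ 4558: n = 43 (giving 4558).
Largest index with value ≤ 18383: n = 86 (giving 18361).
Indices 43 through 86: 44 terms.

44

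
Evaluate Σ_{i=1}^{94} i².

Σ_{i=1}^{94} i² = 94·95·189/6 = 281295.

281295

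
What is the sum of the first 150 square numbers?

1136275

Σ_{i=1}^{150} i² = 150·151·301/6 = 1136275.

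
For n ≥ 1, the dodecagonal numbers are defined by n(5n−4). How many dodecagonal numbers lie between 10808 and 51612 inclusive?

56

The n-th dodecagonal number is n(5n−4).
Smallest index with value ≥ 10808: n = 47 (giving 10857).
Largest index with value ≤ 51612: n = 102 (giving 51612).
Indices 47 through 102: 56 terms.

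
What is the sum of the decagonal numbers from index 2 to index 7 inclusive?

475

Σ i(4i−3) = 4Σi² − 3Σi over i = 2..7.
Σi = 28 − 1 = 27 and Σi² = 140 − 1 = 139.
4·139 − 3·27 = 475.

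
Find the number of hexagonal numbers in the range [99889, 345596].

The n-th hexagonal number is n(2n−1).
Smallest index with value ≥ 99889: n = 224 (giving 100128).
Largest index with value ≤ 345596: n = 415 (giving 344035).
Indices 224 through 415: 192 terms.

192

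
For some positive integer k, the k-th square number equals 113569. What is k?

337

We need n² = 113569, so n = √113569 = 337.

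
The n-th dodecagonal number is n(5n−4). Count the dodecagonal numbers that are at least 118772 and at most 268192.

The n-th dodecagonal number is n(5n−4).
Smallest index with value ≥ 118772: n = 155 (giving 119505).
Largest index with value ≤ 268192: n = 232 (giving 268192).
Indices 155 through 232: 78 terms.

78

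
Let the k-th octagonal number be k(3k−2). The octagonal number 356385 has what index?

Set n(3n−2) = 356385, giving 3n² − 2n − 356385 = 0.
The discriminant is 4 + 12·356385 = 4276624, and √4276624 = 2068.
So n = (2 + 2068) / 6 = 2070/6 = 345.

345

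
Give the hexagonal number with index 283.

159895

The 283rd hexagonal number is n(2n−1) with n = 283.
283·(2·283 − 1) = 283·565 = 159895.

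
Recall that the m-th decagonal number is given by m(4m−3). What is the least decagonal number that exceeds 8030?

8326

Solve n(4n−3) > 8030 for integer n.
The largest n with value ≤ 8030 is 45 (since 7965 ≤ 8030 < 8326), so the first above is n = 46, value 8326.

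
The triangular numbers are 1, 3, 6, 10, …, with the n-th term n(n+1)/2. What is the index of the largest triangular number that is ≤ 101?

Solve n(n+1)/2 ≤ 101 for integer n.
n = 13 gives 91 ≤ 101, while n = 14 gives 105 > 101; so the answer is index 13.

13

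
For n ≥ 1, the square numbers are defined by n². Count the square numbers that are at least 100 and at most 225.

6

The n-th square number is n².
Smallest index with value ≥ 100: n = 10 (giving 100).
Largest index with value ≤ 225: n = 15 (giving 225).
Indices 10 through 15: 6 terms.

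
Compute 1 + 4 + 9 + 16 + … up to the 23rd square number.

Σ_{i=1}^{23} i² = 23·24·47/6 = 4324.

4324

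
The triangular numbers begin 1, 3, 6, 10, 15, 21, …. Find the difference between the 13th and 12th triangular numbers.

13

Consecutive triangular numbers differ by n: T_{13} − T_{12} = 13.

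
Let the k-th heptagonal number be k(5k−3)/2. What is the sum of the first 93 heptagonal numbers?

Σ i(5i−3)/2 = (5Σi² − 3Σi) / 2 over i = 1..93.
Σi = 4371 and Σi² = 272459.
(5·272459 − 3·4371) / 2 = 1349182/2 = 674591.

674591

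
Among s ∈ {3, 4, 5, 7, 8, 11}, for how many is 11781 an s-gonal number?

s = 3: P(3, 153) = 11781. ✓
s = 4: P(4, 108) = 11664 and P(4, 109) = 11881; 11781 is not s-gonal.
s = 5: P(5, 88) = 11572 and P(5, 89) = 11837; 11781 is not s-gonal.
s = 7: P(7, 68) = 11458 and P(7, 69) = 11799; 11781 is not s-gonal.
s = 8: P(8, 63) = 11781. ✓
s = 11: P(11, 51) = 11526 and P(11, 52) = 11986; 11781 is not s-gonal.
Hits: s ∈ {3, 8} → 2.

2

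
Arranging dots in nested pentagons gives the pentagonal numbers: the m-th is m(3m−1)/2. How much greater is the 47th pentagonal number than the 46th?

Consecutive pentagonal numbers differ by 3n − 2: here 3·47 − 2 = 139.

139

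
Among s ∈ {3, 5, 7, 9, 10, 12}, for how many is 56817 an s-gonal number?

s = 3: P(3, 336) = 56616 and P(3, 337) = 56953; 56817 is not s-gonal.
s = 5: P(5, 194) = 56357 and P(5, 195) = 56940; 56817 is not s-gonal.
s = 7: P(7, 151) = 56776 and P(7, 152) = 57532; 56817 is not s-gonal.
s = 9: P(9, 127) = 56134 and P(9, 128) = 57024; 56817 is not s-gonal.
s = 10: P(10, 119) = 56287 and P(10, 120) = 57240; 56817 is not s-gonal.
s = 12: P(12, 107) = 56817. ✓
Hits: s ∈ {12} → 1.

1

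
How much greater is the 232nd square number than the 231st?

463

n² − (n−1)² = 2n − 1, so 232² − 231² = 2·232 − 1 = 463.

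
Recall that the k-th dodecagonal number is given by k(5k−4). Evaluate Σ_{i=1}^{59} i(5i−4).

343970

Σ i(5i−4) = 5Σi² − 4Σi over i = 1..59.
Σi = 1770 and Σi² = 70210.
5·70210 − 4·1770 = 343970.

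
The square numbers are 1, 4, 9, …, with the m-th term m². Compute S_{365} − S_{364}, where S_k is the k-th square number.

n² − (n−1)² = 2n − 1, so 365² − 364² = 2·365 − 1 = 729.

729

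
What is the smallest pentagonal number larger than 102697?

Solve n(3n−1)/2 > 102697 for integer n.
The largest n with value ≤ 102697 is 261 (since 102051 ≤ 102697 < 102835), so the first above is n = 262, value 102835.

102835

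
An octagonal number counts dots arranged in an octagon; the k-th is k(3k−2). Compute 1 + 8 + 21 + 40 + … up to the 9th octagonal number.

765

Σ i(3i−2) = 3Σi² − 2Σi over i = 1..9.
Σi = 45 and Σi² = 285.
3·285 − 2·45 = 765.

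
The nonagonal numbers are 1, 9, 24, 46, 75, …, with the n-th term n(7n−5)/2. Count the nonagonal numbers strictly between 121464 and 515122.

197

The n-th nonagonal number is n(7n−5)/2.
Smallest index with value > 121464: n = 187 (giving 121924).
Largest index with value < 515122: n = 383 (giving 512454).
Indices 187 through 383: 197 terms.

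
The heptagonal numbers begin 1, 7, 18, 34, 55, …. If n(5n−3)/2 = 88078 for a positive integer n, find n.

188

Set n(5n−3)/2 = 88078, giving 5n² − 3n − 176156 = 0.
The discriminant is 9 + 40·88078 = 3523129, and √3523129 = 1877.
So n = (3 + 1877) / 10 = 1880/10 = 188.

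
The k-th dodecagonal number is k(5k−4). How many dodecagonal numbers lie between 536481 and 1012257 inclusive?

The n-th dodecagonal number is n(5n−4).
Smallest index with value ≥ 536481: n = 328 (giving 536608).
Largest index with value ≤ 1012257: n = 450 (giving 1010700).
Indices 328 through 450: 123 terms.

123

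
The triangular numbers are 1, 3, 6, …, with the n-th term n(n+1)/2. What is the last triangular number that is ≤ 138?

Solve n(n+1)/2 ≤ 138 for integer n.
n = 16 gives 136 ≤ 138, while n = 17 gives 153 > 138; so the answer is 136.

136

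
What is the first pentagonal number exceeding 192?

210

Solve n(3n−1)/2 > 192 for integer n.
The largest n with value ≤ 192 is 11 (since 176 ≤ 192 < 210), so the first above is n = 12, value 210.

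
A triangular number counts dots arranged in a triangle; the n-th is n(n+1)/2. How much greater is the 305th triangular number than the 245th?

16530

305·306/2 = 46665 and 245·246/2 = 30135.
Difference: 46665 − 30135 = 16530.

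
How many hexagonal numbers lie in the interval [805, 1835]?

The n-th hexagonal number is n(2n−1).
Smallest index with value ≥ 805: n = 21 (giving 861).
Largest index with value ≤ 1835: n = 30 (giving 1770).
Indices 21 through 30: 10 terms.

10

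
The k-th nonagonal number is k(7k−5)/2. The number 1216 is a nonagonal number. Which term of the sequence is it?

Set n(7n−5)/2 = 1216, giving 7n² − 5n − 2432 = 0.
The discriminant is 25 + 56·1216 = 68121, and √68121 = 261.
So n = (5 + 261) / 14 = 266/14 = 19.

19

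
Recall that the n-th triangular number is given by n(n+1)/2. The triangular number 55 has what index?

10

Set n(n+1)/2 = 55, giving n² + n − 110 = 0.
The discriminant is 1 + 8·55 = 441, and √441 = 21.
So n = (-1 + 21) / 2 = 20/2 = 10.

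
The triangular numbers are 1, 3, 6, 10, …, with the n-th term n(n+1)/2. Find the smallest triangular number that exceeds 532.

561

Solve n(n+1)/2 > 532 for integer n.
The largest n with value ≤ 532 is 32 (since 528 ≤ 532 < 561), so the first above is n = 33, value 561.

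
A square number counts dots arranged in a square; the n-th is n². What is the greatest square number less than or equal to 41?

36

Solve n² ≤ 41 for integer n.
n = 6 gives 36 ≤ 41, while n = 7 gives 49 > 41; so the answer is 36.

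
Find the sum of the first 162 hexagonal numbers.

2847447

Σ i(2i−1) = 2Σi² − Σi over i = 1..162.
Σi = 13203 and Σi² = 1430325.
2·1430325 − 1·13203 = 2847447.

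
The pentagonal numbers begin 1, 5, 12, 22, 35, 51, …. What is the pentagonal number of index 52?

4030

The 52nd pentagonal number is n(3n−1)/2 with n = 52.
52·(3·52 − 1)/2 = 52·155/2 = 4030.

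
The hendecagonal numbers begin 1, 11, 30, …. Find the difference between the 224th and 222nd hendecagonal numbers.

224·(9·224 − 7)/2 = 225008 and 222·(9·222 − 7)/2 = 221001.
Difference: 225008 − 221001 = 4007.

4007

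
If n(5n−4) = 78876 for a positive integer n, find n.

Set n(5n−4) = 78876, giving 5n² − 4n − 78876 = 0.
So n = (4 + 1256) / 10 = 1260/10 = 126.
Check: 126·(5·126 − 4) = 78876. ✓

126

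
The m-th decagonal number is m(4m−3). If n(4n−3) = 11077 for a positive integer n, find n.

Set n(4n−3) = 11077, giving 4n² − 3n − 11077 = 0.
So n = (3 + 421) / 8 = 424/8 = 53.
Check: 53·(4·53 − 3) = 11077. ✓

53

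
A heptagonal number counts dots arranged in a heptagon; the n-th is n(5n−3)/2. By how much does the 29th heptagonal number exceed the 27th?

277

29·(5·29 − 3)/2 = 2059 and 27·(5·27 − 3)/2 = 1782.
Difference: 2059 − 1782 = 277.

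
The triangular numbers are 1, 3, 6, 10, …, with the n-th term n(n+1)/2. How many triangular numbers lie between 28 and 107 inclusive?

8

The n-th triangular number is n(n+1)/2.
Smallest index with value ≥ 28: n = 7 (giving 28).
Largest index with value ≤ 107: n = 14 (giving 105).
Indices 7 through 14: 8 terms.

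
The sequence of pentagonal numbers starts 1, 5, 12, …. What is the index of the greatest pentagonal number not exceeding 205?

11

Solve n(3n−1)/2 ≤ 205 for integer n.
n = 11 gives 176 ≤ 205, while n = 12 gives 210 > 205; so the answer is index 11.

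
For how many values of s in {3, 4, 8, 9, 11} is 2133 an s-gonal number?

1

s = 3: P(3, 64) = 2080 and P(3, 65) = 2145; 2133 is not s-gonal.
s = 4: P(4, 46) = 2116 and P(4, 47) = 2209; 2133 is not s-gonal.
s = 8: P(8, 27) = 2133. ✓
s = 9: P(9, 25) = 2125 and P(9, 26) = 2301; 2133 is not s-gonal.
s = 11: P(11, 22) = 2101 and P(11, 23) = 2300; 2133 is not s-gonal.
Hits: s ∈ {8} → 1.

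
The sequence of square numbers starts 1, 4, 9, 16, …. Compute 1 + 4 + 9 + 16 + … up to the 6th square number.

91

Σ_{i=1}^{6} i² = 6·7·13/6 = 91.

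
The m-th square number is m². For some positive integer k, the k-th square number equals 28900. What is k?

170

We need n² = 28900, so n = √28900 = 170.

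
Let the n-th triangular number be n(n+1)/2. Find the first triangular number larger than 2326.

2346

Solve n(n+1)/2 > 2326 for integer n.
The largest n with value ≤ 2326 is 67 (since 2278 ≤ 2326 < 2346), so the first above is n = 68, value 2346.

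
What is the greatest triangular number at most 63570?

Solve n(n+1)/2 ≤ 63570 for integer n.
n = 356 gives 63546 ≤ 63570, while n = 357 gives 63903 > 63570; so the answer is 63546.

63546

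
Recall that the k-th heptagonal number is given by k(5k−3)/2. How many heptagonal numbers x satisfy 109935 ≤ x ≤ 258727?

The n-th heptagonal number is n(5n−3)/2.
Smallest index with value ≥ 109935: n = 210 (giving 109935).
Largest index with value ≤ 258727: n = 322 (giving 258727).
Indices 210 through 322: 113 terms.

113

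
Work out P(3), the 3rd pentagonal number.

The 3rd pentagonal number is n(3n−1)/2 with n = 3.
3·(3·3 − 1)/2 = 3·8/2 = 3·4 = 12.

12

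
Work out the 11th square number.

The 11th square number is n² with n = 11.
11² = 121.

121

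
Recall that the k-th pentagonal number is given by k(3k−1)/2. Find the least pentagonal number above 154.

Solve n(3n−1)/2 > 154 for integer n.
The largest n with value ≤ 154 is 10 (since 145 ≤ 154 < 176), so the first above is n = 11, value 176.

176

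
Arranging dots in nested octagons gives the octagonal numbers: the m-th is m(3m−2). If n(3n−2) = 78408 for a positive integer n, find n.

162

Set n(3n−2) = 78408, giving 3n² − 2n − 78408 = 0.
The discriminant is 4 + 12·78408 = 940900, and √940900 = 970.
So n = (2 + 970) / 6 = 972/6 = 162.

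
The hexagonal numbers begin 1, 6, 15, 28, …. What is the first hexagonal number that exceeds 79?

91

Solve n(2n−1) > 79 for integer n.
The largest n with value ≤ 79 is 6 (since 66 ≤ 79 < 91), so the first above is n = 7, value 91.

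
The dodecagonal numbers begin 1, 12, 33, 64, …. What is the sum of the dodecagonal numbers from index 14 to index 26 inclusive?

25870

Σ i(5i−4) = 5Σi² − 4Σi over i = 14..26.
Σi = 351 − 91 = 260 and Σi² = 6201 − 819 = 5382.
5·5382 − 4·260 = 25870.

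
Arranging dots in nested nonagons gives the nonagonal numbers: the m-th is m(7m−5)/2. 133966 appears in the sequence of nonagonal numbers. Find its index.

196

Set n(7n−5)/2 = 133966, giving 7n² − 5n − 267932 = 0.
The discriminant is 25 + 56·133966 = 7502121, and √7502121 = 2739.
So n = (5 + 2739) / 14 = 2744/14 = 196.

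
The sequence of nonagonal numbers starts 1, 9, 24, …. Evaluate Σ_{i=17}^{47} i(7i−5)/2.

Σ i(7i−5)/2 = (7Σi² − 5Σi) / 2 over i = 17..47.
Σi = 1128 − 136 = 992 and Σi² = 35720 − 1496 = 34224.
(7·34224 − 5·992) / 2 = 234608/2 = 117304.

117304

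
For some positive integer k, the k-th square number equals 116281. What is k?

We need n² = 116281, so n = √116281 = 341.
Check: 341² = 116281. ✓

341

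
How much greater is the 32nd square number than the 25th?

32² = 1024 and 25² = 625.
Difference: 1024 − 625 = 399.

399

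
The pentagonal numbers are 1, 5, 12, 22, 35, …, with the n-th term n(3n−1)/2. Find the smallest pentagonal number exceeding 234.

247

Solve n(3n−1)/2 > 234 for integer n.
The largest n with value ≤ 234 is 12 (since 210 ≤ 234 < 247), so the first above is n = 13, value 247.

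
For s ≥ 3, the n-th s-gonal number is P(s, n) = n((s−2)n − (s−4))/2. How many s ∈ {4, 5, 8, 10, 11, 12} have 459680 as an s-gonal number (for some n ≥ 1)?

1

s = 4: P(4, 677) = 458329 and P(4, 678) = 459684; 459680 is not s-gonal.
s = 5: P(5, 553) = 458437 and P(5, 554) = 460097; 459680 is not s-gonal.
s = 8: P(8, 391) = 457861 and P(8, 392) = 460208; 459680 is not s-gonal.
s = 10: P(10, 339) = 458667 and P(10, 340) = 461380; 459680 is not s-gonal.
s = 11: P(11, 320) = 459680. ✓
s = 12: P(12, 303) = 457833 and P(12, 304) = 460864; 459680 is not s-gonal.
Hits: s ∈ {11} → 1.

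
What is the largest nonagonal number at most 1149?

Solve n(7n−5)/2 ≤ 1149 for integer n.
n = 18 gives 1089 ≤ 1149, while n = 19 gives 1216 > 1149; so the answer is 1089.

1089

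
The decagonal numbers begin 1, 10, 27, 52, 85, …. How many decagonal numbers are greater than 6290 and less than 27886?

43

The n-th decagonal number is n(4n−3).
Smallest index with value > 6290: n = 41 (giving 6601).
Largest index with value < 27886: n = 83 (giving 27307).
Indices 41 through 83: 43 terms.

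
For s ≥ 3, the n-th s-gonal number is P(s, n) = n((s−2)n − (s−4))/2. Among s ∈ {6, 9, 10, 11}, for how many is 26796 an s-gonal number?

1

s = 6: P(6, 116) = 26796. ✓
s = 9: P(9, 87) = 26274 and P(9, 88) = 26884; 26796 is not s-gonal.
s = 10: P(10, 82) = 26650 and P(10, 83) = 27307; 26796 is not s-gonal.
s = 11: P(11, 77) = 26411 and P(11, 78) = 27105; 26796 is not s-gonal.
Hits: s ∈ {6} → 1.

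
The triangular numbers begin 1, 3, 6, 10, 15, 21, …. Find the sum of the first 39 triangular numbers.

Σ i(i+1)/2 = (Σi² + Σi) / 2 over i = 1..39.
Σi = 780 and Σi² = 20540.
(1·20540 + 1·780) / 2 = 21320/2 = 10660.

10660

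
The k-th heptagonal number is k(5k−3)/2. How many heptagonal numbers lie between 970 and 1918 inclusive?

The n-th heptagonal number is n(5n−3)/2.
Smallest index with value ≥ 970: n = 20 (giving 970).
Largest index with value ≤ 1918: n = 28 (giving 1918).
Indices 20 through 28: 9 terms.

9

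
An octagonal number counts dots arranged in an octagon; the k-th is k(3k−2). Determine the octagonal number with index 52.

52·(3·52 − 2) = 52·154 = 8008.

8008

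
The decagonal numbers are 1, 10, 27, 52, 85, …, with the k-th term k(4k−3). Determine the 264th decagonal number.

264·(4·264 − 3) = 264·1053 = 277992.

277992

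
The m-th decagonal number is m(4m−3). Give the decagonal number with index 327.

426735

The 327th decagonal number is n(4n−3) with n = 327.
327·(4·327 − 3) = 327·1305 = 426735.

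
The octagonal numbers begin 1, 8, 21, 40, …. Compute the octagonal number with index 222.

222·(3·222 − 2) = 222·664 = 147408.

147408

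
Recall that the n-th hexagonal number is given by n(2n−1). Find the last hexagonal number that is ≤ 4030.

Solve n(2n−1) ≤ 4030 for integer n.
n = 45 gives 4005 ≤ 4030, while n = 46 gives 4186 > 4030; so the answer is 4005.

4005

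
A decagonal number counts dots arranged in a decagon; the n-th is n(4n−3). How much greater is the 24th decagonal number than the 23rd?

Consecutive decagonal numbers differ by 8n − 7: here 8·24 − 7 = 185.

185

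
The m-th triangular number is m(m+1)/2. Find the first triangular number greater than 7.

Solve n(n+1)/2 > 7 for integer n.
The largest n with value ≤ 7 is 3 (since 6 ≤ 7 < 10), so the first above is n = 4, value 10.

10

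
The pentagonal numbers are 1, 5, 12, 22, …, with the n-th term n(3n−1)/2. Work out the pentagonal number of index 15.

15·(3·15 − 1)/2 = 15·44/2 = 15·22 = 330.

330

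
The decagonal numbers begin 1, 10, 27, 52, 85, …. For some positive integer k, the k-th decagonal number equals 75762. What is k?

138

Set n(4n−3) = 75762, giving 4n² − 3n − 75762 = 0.
The discriminant is 9 + 16·75762 = 1212201, and √1212201 = 1101.
So n = (3 + 1101) / 8 = 1104/8 = 138.
Check: 138·(4·138 − 3) = 75762. ✓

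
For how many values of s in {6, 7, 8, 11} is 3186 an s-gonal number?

2

s = 6: P(6, 40) = 3160 and P(6, 41) = 3321; 3186 is not s-gonal.
s = 7: P(7, 36) = 3186. ✓
s = 8: P(8, 32) = 3008 and P(8, 33) = 3201; 3186 is not s-gonal.
s = 11: P(11, 27) = 3186. ✓
Hits: s ∈ {7, 11} → 2.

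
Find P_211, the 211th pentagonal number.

211·(3·211 − 1)/2 = 211·632/2 = 211·316 = 66676.

66676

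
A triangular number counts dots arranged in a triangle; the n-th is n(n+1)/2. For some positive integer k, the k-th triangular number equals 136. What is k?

Set n(n+1)/2 = 136, giving n² + n − 272 = 0.
The discriminant is 1 + 8·136 = 1089, and √1089 = 33.
So n = (-1 + 33) / 2 = 32/2 = 16.
Check: 16·17/2 = 136. ✓

16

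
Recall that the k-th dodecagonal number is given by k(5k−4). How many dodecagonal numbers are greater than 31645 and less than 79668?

47

The n-th dodecagonal number is n(5n−4).
Smallest index with value > 31645: n = 80 (giving 31680).
Largest index with value < 79668: n = 126 (giving 78876).
Indices 80 through 126: 47 terms.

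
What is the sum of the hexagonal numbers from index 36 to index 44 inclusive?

28560

Σ i(2i−1) = 2Σi² − Σi over i = 36..44.
Σi = 990 − 630 = 360 and Σi² = 29370 − 14910 = 14460.
2·14460 − 1·360 = 28560.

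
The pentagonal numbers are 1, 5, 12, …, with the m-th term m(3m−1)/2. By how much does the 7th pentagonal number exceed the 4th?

7·(3·7 − 1)/2 = 70 and 4·(3·4 − 1)/2 = 22.
Difference: 70 − 22 = 48.

48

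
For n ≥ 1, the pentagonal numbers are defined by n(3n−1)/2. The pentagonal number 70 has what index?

7

Set n(3n−1)/2 = 70, giving 3n² − n − 140 = 0.
The discriminant is 1 + 24·70 = 1681, and √1681 = 41.
So n = (1 + 41) / 6 = 42/6 = 7.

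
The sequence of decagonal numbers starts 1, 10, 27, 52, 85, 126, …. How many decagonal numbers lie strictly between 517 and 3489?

18

The n-th decagonal number is n(4n−3).
Smallest index with value > 517: n = 12 (giving 540).
Largest index with value < 3489: n = 29 (giving 3277).
Indices 12 through 29: 18 terms.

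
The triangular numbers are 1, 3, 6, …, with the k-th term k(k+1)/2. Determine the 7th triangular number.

28

7·8/2 = 56/2 = 28.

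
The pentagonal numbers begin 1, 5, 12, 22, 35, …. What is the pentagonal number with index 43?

2752

The 43rd pentagonal number is n(3n−1)/2 with n = 43.
43·(3·43 − 1)/2 = 43·128/2 = 43·64 = 2752.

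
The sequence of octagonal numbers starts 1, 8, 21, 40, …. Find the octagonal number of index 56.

9296

The 56th octagonal number is n(3n−2) with n = 56.
56·(3·56 − 2) = 56·166 = 9296.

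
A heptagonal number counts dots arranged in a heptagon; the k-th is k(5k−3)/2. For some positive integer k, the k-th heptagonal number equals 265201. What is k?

326

Set n(5n−3)/2 = 265201, giving 5n² − 3n − 530402 = 0.
So n = (3 + 3257) / 10 = 3260/10 = 326.
Check: 326·(5·326 − 3)/2 = 265201. ✓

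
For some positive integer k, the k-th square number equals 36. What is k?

We need n² = 36, so n = √36 = 6.
Check: 6² = 36. ✓

6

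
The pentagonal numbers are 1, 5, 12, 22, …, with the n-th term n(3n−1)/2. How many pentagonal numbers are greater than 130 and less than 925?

The n-th pentagonal number is n(3n−1)/2.
Smallest index with value > 130: n = 10 (giving 145).
Largest index with value < 925: n = 24 (giving 852).
Indices 10 through 24: 15 terms.

15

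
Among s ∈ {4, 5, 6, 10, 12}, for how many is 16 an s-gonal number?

1

s = 4: P(4, 4) = 16. ✓
s = 5: P(5, 3) = 12 and P(5, 4) = 22; 16 is not s-gonal.
s = 6: P(6, 3) = 15 and P(6, 4) = 28; 16 is not s-gonal.
s = 10: P(10, 2) = 10 and P(10, 3) = 27; 16 is not s-gonal.
s = 12: P(12, 2) = 12 and P(12, 3) = 33; 16 is not s-gonal.
Hits: s ∈ {4} → 1.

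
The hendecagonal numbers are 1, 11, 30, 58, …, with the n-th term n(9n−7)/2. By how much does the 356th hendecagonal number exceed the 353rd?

356·(9·356 − 7)/2 = 569066 and 353·(9·353 − 7)/2 = 559505.
Difference: 569066 − 559505 = 9561.

9561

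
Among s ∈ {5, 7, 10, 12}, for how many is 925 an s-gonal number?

1

s = 5: P(5, 25) = 925. ✓
s = 7: P(7, 19) = 874 and P(7, 20) = 970; 925 is not s-gonal.
s = 10: P(10, 15) = 855 and P(10, 16) = 976; 925 is not s-gonal.
s = 12: P(12, 14) = 924 and P(12, 15) = 1065; 925 is not s-gonal.
Hits: s ∈ {5} → 1.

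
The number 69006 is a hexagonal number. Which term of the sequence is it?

Set n(2n−1) = 69006, giving 2n² − n − 69006 = 0.
So n = (1 + 743) / 4 = 744/4 = 186.
Check: 186·(2·186 − 1) = 69006. ✓

186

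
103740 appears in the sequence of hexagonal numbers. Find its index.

228

Set n(2n−1) = 103740, giving 2n² − n − 103740 = 0.
The discriminant is 1 + 8·103740 = 829921, and √829921 = 911.
So n = (1 + 911) / 4 = 912/4 = 228.
Check: 228·(2·228 − 1) = 103740. ✓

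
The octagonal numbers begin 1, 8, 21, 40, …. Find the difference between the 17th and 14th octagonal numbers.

273

17·(3·17 − 2) = 833 and 14·(3·14 − 2) = 560.
Difference: 833 − 560 = 273.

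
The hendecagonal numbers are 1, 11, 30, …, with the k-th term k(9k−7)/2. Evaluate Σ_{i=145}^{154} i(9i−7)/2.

1000900

Σ i(9i−7)/2 = (9Σi² − 7Σi) / 2 over i = 145..154.
Σi = 11935 − 10440 = 1495 and Σi² = 1229305 − 1005720 = 223585.
(9·223585 − 7·1495) / 2 = 2001800/2 = 1000900.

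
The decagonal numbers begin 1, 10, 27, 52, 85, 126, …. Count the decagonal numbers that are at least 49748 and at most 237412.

The n-th decagonal number is n(4n−3).
Smallest index with value ≥ 49748: n = 112 (giving 49840).
Largest index with value ≤ 237412: n = 244 (giving 237412).
Indices 112 through 244: 133 terms.

133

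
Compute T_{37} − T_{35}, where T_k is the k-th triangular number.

37·38/2 = 703 and 35·36/2 = 630.
Difference: 703 − 630 = 73.

73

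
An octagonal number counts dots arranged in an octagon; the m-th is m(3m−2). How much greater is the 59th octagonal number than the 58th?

Consecutive octagonal numbers differ by 6n − 5: here 6·59 − 5 = 349.

349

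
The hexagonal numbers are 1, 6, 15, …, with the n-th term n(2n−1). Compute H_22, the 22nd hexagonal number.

The 22nd hexagonal number is n(2n−1) with n = 22.
22·(2·22 − 1) = 22·43 = 946.

946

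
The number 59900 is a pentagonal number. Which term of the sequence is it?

200

Set n(3n−1)/2 = 59900, giving 3n² − n − 119800 = 0.
So n = (1 + 1199) / 6 = 1200/6 = 200.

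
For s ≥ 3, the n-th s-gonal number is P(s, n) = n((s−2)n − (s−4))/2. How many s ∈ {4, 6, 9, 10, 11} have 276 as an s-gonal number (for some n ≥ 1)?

1

s = 4: P(4, 16) = 256 and P(4, 17) = 289; 276 is not s-gonal.
s = 6: P(6, 12) = 276. ✓
s = 9: P(9, 9) = 261 and P(9, 10) = 325; 276 is not s-gonal.
s = 10: P(10, 8) = 232 and P(10, 9) = 297; 276 is not s-gonal.
s = 11: P(11, 8) = 260 and P(11, 9) = 333; 276 is not s-gonal.
Hits: s ∈ {6} → 1.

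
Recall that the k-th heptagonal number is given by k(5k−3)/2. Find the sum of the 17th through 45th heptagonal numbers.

Σ i(5i−3)/2 = (5Σi² − 3Σi) / 2 over i = 17..45.
Σi = 1035 − 136 = 899 and Σi² = 31395 − 1496 = 29899.
(5·29899 − 3·899) / 2 = 146798/2 = 73399.

73399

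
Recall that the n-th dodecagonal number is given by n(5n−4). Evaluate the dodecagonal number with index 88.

88·(5·88 − 4) = 88·436 = 38368.

38368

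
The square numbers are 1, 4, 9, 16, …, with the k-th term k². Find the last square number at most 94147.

93636

Solve n² ≤ 94147 for integer n.
n = 306 gives 93636 ≤ 94147, while n = 307 gives 94249 > 94147; so the answer is 93636.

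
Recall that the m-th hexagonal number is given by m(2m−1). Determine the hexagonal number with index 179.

63903

The 179th hexagonal number is n(2n−1) with n = 179.
179·(2·179 − 1) = 179·357 = 63903.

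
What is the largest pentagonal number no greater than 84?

Solve n(3n−1)/2 ≤ 84 for integer n.
n = 7 gives 70 ≤ 84, while n = 8 gives 92 > 84; so the answer is 70.

70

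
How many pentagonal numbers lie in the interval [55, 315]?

The n-th pentagonal number is n(3n−1)/2.
Smallest index with value ≥ 55: n = 7 (giving 70).
Largest index with value ≤ 315: n = 14 (giving 287).
Indices 7 through 14: 8 terms.

8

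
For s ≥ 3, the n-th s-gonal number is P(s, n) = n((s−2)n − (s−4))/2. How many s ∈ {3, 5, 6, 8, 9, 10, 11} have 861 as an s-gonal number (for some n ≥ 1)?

2

s = 3: P(3, 41) = 861. ✓
s = 5: P(5, 24) = 852 and P(5, 25) = 925; 861 is not s-gonal.
s = 6: P(6, 21) = 861. ✓
s = 8: P(8, 17) = 833 and P(8, 18) = 936; 861 is not s-gonal.
s = 9: P(9, 16) = 856 and P(9, 17) = 969; 861 is not s-gonal.
s = 10: P(10, 15) = 855 and P(10, 16) = 976; 861 is not s-gonal.
s = 11: P(11, 14) = 833 and P(11, 15) = 960; 861 is not s-gonal.
Hits: s ∈ {3, 6} → 2.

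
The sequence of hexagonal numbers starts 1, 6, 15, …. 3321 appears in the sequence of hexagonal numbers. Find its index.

Set n(2n−1) = 3321, giving 2n² − n − 3321 = 0.
The discriminant is 1 + 8·3321 = 26569, and √26569 = 163.
So n = (1 + 163) / 4 = 164/4 = 41.
Check: 41·(2·41 − 1) = 3321. ✓

41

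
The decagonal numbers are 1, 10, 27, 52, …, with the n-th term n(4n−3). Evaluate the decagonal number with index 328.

429352

The 328th decagonal number is n(4n−3) with n = 328.
328·(4·328 − 3) = 328·1309 = 429352.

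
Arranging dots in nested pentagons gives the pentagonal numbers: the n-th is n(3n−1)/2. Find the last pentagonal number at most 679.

651

Solve n(3n−1)/2 ≤ 679 for integer n.
n = 21 gives 651 ≤ 679, while n = 22 gives 715 > 679; so the answer is 651.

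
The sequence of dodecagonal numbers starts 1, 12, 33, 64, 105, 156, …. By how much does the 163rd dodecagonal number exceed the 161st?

3232

163·(5·163 − 4) = 132193 and 161·(5·161 − 4) = 128961.
Difference: 132193 − 128961 = 3232.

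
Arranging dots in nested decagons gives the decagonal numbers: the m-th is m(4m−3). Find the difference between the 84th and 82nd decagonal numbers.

1322

84·(4·84 − 3) = 27972 and 82·(4·82 − 3) = 26650.
Difference: 27972 − 26650 = 1322.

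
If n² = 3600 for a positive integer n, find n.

We need n² = 3600, so n = √3600 = 60.

60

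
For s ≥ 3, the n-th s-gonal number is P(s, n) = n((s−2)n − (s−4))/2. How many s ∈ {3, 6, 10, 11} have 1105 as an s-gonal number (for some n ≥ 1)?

s = 3: P(3, 46) = 1081 and P(3, 47) = 1128; 1105 is not s-gonal.
s = 6: P(6, 23) = 1035 and P(6, 24) = 1128; 1105 is not s-gonal.
s = 10: P(10, 17) = 1105. ✓
s = 11: P(11, 16) = 1096 and P(11, 17) = 1241; 1105 is not s-gonal.
Hits: s ∈ {10} → 1.

1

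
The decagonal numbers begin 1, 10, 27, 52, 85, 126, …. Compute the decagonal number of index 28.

28·(4·28 − 3) = 28·109 = 3052.

3052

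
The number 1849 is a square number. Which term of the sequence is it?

We need n² = 1849, so n = √1849 = 43.

43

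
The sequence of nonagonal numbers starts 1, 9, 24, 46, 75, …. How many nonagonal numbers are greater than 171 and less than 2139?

18

The n-th nonagonal number is n(7n−5)/2.
Smallest index with value > 171: n = 8 (giving 204).
Largest index with value < 2139: n = 25 (giving 2125).
Indices 8 through 25: 18 terms.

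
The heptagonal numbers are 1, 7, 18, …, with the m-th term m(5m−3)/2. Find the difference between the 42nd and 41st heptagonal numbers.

206

Consecutive heptagonal numbers differ by 5n − 4: here 5·42 − 4 = 206.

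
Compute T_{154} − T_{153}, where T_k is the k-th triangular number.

Consecutive triangular numbers differ by n: T_{154} − T_{153} = 154.

154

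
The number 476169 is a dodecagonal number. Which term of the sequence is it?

Set n(5n−4) = 476169, giving 5n² − 4n − 476169 = 0.
The discriminant is 16 + 20·476169 = 9523396, and √9523396 = 3086.
So n = (4 + 3086) / 10 = 3090/10 = 309.

309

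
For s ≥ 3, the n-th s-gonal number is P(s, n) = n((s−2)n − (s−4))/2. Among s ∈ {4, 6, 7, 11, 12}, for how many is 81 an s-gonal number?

s = 4: P(4, 9) = 81. ✓
s = 6: P(6, 6) = 66 and P(6, 7) = 91; 81 is not s-gonal.
s = 7: P(7, 6) = 81. ✓
s = 11: P(11, 4) = 58 and P(11, 5) = 95; 81 is not s-gonal.
s = 12: P(12, 4) = 64 and P(12, 5) = 105; 81 is not s-gonal.
Hits: s ∈ {4, 7} → 2.

2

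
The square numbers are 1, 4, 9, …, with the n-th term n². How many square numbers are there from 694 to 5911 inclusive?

The n-th square number is n².
Smallest index with value ≥ 694: n = 27 (giving 729).
Largest index with value ≤ 5911: n = 76 (giving 5776).
Indices 27 through 76: 50 terms.

50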